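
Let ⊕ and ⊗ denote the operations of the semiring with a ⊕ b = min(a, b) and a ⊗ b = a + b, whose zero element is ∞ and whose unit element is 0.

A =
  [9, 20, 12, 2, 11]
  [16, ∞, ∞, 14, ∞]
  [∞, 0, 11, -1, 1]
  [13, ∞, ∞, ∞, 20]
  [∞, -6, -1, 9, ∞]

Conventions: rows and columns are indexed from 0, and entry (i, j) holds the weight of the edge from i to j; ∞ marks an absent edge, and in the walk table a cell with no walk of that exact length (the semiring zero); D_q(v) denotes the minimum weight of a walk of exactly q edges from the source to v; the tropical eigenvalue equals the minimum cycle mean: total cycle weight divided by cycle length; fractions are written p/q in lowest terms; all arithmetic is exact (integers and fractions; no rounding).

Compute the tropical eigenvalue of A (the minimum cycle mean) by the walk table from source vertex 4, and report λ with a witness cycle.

q=0: [∞, ∞, ∞, ∞, 0]
q=1: [∞, -6, -1, 9, ∞]
q=2: [10, -1, 10, -2, 0]
q=3: [11, -6, -1, 9, 11]
q=4: [10, -1, 10, -2, 0]
q=5: [11, -6, -1, 9, 11]
Optimal cycle mean attained by: cycle 2->4->2, total 1 + (-1), length 2.
Answer: λ = 0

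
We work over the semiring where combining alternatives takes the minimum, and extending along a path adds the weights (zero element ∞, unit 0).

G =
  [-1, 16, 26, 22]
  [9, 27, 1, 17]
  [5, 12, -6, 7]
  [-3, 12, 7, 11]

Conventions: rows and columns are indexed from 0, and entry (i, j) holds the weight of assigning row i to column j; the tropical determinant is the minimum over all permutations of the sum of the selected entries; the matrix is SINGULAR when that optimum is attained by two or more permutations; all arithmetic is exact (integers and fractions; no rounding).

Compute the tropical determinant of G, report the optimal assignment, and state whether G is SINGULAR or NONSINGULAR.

σ = (0, 1, 2, 3): (-1) + 27 + (-6) + 11 = 31
σ = (0, 1, 3, 2): (-1) + 27 + 7 + 7 = 40
σ = (0, 2, 1, 3): (-1) + 1 + 12 + 11 = 23
σ = (0, 2, 3, 1): (-1) + 1 + 7 + 12 = 19
σ = (0, 3, 1, 2): (-1) + 17 + 12 + 7 = 35
σ = (0, 3, 2, 1): (-1) + 17 + (-6) + 12 = 22
σ = (1, 0, 2, 3): 16 + 9 + (-6) + 11 = 30
σ = (1, 0, 3, 2): 16 + 9 + 7 + 7 = 39
σ = (1, 2, 0, 3): 16 + 1 + 5 + 11 = 33
σ = (1, 2, 3, 0): 16 + 1 + 7 + (-3) = 21
σ = (1, 3, 0, 2): 16 + 17 + 5 + 7 = 45
σ = (1, 3, 2, 0): 16 + 17 + (-6) + (-3) = 24
σ = (2, 0, 1, 3): 26 + 9 + 12 + 11 = 58
σ = (2, 0, 3, 1): 26 + 9 + 7 + 12 = 54
σ = (2, 1, 0, 3): 26 + 27 + 5 + 11 = 69
σ = (2, 1, 3, 0): 26 + 27 + 7 + (-3) = 57
σ = (2, 3, 0, 1): 26 + 17 + 5 + 12 = 60
σ = (2, 3, 1, 0): 26 + 17 + 12 + (-3) = 52
σ = (3, 0, 1, 2): 22 + 9 + 12 + 7 = 50
σ = (3, 0, 2, 1): 22 + 9 + (-6) + 12 = 37
σ = (3, 1, 0, 2): 22 + 27 + 5 + 7 = 61
σ = (3, 1, 2, 0): 22 + 27 + (-6) + (-3) = 40
σ = (3, 2, 0, 1): 22 + 1 + 5 + 12 = 40
σ = (3, 2, 1, 0): 22 + 1 + 12 + (-3) = 32
Optimal value attained by: σ = (0, 2, 3, 1).
Answer: det⊕(G) = 19; verdict: NONSINGULAR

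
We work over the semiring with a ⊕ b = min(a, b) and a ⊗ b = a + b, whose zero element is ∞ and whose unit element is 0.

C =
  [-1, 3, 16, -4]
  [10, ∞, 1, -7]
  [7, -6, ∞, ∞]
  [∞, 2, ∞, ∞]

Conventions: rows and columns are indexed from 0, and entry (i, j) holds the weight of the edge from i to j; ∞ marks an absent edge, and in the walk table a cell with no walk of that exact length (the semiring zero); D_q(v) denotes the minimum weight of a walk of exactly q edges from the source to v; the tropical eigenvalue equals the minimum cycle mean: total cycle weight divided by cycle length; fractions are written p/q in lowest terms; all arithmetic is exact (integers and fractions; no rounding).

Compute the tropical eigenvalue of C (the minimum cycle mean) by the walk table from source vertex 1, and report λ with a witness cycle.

q=0: [∞, 0, ∞, ∞]
q=1: [10, ∞, 1, -7]
q=2: [8, -5, 26, 6]
q=3: [5, 8, -4, -12]
q=4: [3, -10, 9, 1]
Optimal cycle mean attained by: cycle 1->2->1, total 1 + (-6), length 2.
Answer: λ = -5/2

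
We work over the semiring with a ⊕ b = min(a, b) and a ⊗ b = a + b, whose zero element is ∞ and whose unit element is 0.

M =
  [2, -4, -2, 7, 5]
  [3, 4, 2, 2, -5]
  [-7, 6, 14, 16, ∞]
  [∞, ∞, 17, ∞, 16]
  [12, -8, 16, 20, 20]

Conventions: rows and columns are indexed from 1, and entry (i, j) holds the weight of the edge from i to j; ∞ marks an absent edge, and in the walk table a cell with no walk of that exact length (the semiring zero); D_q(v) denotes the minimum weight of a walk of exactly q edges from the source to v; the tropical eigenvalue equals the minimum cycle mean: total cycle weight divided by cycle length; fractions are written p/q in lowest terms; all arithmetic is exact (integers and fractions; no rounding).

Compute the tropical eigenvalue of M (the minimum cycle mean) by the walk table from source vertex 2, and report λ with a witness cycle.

q=0: [∞, 0, ∞, ∞, ∞]
q=1: [3, 4, 2, 2, -5]
q=2: [-5, -13, 1, 6, -1]
q=3: [-10, -9, -11, -11, -18]
q=4: [-18, -26, -12, -7, -14]
q=5: [-23, -22, -24, -24, -31]
Optimal cycle mean attained by: cycle 2->5->2, total (-5) + (-8), length 2.
Answer: λ = -13/2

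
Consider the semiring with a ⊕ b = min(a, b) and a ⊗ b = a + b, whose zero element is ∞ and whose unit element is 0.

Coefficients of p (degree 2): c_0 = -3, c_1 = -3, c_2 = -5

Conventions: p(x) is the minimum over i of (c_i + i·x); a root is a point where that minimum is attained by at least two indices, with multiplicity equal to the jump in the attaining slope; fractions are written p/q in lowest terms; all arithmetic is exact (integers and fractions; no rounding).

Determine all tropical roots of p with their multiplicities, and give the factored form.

hull edge (i=0, c=-3) to (i=2, c=-5): slope -1, span 2
Factored form: p(x) = -5 ⊗ (x ⊕ 1) ⊗ (x ⊕ 1)
Answer: roots = 1 (mult 2)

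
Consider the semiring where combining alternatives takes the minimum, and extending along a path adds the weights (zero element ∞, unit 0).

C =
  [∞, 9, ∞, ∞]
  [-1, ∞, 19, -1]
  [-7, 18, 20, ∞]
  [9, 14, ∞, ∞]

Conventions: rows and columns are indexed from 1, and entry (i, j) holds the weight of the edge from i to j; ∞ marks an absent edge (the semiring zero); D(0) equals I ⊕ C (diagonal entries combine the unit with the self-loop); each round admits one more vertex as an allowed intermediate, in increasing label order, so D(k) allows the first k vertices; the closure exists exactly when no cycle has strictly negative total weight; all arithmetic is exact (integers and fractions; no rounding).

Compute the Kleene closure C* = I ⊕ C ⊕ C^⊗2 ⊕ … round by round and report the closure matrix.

D(0):
  [0, 9, ∞, ∞]
  [-1, 0, 19, -1]
  [-7, 18, 0, ∞]
  [9, 14, ∞, 0]
D(1):
  [0, 9, ∞, ∞]
  [-1, 0, 19, -1]
  [-7, 2, 0, ∞]
  [9, 14, ∞, 0]
D(2):
  [0, 9, 28, 8]
  [-1, 0, 19, -1]
  [-7, 2, 0, 1]
  [9, 14, 33, 0]
D(3):
  [0, 9, 28, 8]
  [-1, 0, 19, -1]
  [-7, 2, 0, 1]
  [9, 14, 33, 0]
D(4):
  [0, 9, 28, 8]
  [-1, 0, 19, -1]
  [-7, 2, 0, 1]
  [9, 14, 33, 0]
Answer: C* = [[0, 9, 28, 8], [-1, 0, 19, -1], [-7, 2, 0, 1], [9, 14, 33, 0]]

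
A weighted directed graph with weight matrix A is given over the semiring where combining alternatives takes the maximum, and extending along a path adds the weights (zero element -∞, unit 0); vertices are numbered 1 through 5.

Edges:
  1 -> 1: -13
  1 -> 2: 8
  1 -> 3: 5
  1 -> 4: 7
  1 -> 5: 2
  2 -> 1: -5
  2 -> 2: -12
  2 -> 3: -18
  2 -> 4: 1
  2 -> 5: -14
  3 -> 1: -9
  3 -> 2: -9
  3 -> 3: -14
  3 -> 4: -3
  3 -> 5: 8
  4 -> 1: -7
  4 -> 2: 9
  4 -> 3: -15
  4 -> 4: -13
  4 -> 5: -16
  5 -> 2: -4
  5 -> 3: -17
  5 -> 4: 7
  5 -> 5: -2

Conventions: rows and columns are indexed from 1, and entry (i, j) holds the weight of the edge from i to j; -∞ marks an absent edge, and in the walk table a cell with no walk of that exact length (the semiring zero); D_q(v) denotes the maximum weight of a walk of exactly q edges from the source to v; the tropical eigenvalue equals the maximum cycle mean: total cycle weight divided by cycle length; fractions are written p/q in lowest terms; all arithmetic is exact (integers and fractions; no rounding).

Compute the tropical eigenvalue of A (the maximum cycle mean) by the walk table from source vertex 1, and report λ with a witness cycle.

q=0: [0, -∞, -∞, -∞, -∞]
q=1: [-13, 8, 5, 7, 2]
q=2: [3, 16, -8, 9, 13]
q=3: [11, 18, 8, 20, 11]
q=4: [13, 29, 16, 19, 16]
q=5: [24, 28, 18, 30, 24]
Optimal cycle mean attained by: cycle 2->4->2, total 1 + 9, length 2.
Answer: λ = 5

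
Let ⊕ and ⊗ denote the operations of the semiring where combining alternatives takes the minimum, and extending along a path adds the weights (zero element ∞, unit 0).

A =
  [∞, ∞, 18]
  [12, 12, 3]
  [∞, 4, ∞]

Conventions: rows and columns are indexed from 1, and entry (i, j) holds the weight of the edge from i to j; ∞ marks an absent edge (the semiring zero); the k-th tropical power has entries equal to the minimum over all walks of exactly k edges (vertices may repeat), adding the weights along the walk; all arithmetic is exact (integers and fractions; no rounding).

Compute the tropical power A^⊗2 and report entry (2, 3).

A^⊗2:
  [∞, 22, ∞]
  [24, 7, 15]
  [16, 16, 7]
Key observation: the optimum is the walk 2->2->3, with weight 12 + 3 = 15.
Optimal value attained by: walk 2->2->3.
Answer: (A^⊗2)[2][3] = 15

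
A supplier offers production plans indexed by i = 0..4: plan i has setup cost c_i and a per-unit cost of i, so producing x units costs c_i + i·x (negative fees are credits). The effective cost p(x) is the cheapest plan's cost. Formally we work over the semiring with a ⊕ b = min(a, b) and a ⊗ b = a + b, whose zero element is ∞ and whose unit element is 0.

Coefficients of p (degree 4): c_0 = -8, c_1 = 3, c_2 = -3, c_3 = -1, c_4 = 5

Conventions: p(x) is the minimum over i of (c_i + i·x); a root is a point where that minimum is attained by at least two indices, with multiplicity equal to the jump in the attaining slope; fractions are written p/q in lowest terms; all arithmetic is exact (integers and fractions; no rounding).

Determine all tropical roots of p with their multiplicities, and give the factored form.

hull edge (i=0, c=-8) to (i=3, c=-1): slope 7/3, span 3
hull edge (i=3, c=-1) to (i=4, c=5): slope 6, span 1
Factored form: p(x) = 5 ⊗ (x ⊕ (-6)) ⊗ (x ⊕ (-7/3)) ⊗ (x ⊕ (-7/3)) ⊗ (x ⊕ (-7/3))
Answer: roots = -6 (mult 1), -7/3 (mult 3)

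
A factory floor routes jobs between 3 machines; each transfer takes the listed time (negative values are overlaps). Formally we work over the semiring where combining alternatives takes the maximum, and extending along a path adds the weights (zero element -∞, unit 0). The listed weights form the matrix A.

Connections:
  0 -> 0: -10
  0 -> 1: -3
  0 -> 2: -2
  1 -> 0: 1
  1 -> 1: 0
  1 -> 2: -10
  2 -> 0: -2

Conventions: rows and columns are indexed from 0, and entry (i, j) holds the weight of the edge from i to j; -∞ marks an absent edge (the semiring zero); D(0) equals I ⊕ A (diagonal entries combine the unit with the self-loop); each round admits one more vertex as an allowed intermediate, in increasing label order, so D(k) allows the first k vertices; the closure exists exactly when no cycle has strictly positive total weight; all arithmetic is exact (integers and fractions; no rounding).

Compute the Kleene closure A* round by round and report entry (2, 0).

D(0):
  [0, -3, -2]
  [1, 0, -10]
  [-2, -∞, 0]
D(1):
  [0, -3, -2]
  [1, 0, -1]
  [-2, -5, 0]
D(2):
  [0, -3, -2]
  [1, 0, -1]
  [-2, -5, 0]
D(3):
  [0, -3, -2]
  [1, 0, -1]
  [-2, -5, 0]
Answer: A*[2][0] = -2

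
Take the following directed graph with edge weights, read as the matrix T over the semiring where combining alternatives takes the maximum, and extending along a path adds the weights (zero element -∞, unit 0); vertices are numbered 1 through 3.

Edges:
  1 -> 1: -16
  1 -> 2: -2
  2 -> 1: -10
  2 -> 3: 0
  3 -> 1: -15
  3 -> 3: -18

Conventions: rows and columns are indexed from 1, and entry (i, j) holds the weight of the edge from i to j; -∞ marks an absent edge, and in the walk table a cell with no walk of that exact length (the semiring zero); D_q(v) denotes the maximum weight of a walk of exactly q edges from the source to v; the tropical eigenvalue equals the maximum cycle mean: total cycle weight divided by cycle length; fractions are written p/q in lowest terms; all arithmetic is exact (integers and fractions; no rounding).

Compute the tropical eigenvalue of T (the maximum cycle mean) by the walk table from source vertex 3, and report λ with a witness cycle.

q=0: [-∞, -∞, 0]
q=1: [-15, -∞, -18]
q=2: [-31, -17, -36]
q=3: [-27, -33, -17]
Optimal cycle mean attained by: cycle 1->2->3->1, total (-2) + 0 + (-15), length 3.
Answer: λ = -17/3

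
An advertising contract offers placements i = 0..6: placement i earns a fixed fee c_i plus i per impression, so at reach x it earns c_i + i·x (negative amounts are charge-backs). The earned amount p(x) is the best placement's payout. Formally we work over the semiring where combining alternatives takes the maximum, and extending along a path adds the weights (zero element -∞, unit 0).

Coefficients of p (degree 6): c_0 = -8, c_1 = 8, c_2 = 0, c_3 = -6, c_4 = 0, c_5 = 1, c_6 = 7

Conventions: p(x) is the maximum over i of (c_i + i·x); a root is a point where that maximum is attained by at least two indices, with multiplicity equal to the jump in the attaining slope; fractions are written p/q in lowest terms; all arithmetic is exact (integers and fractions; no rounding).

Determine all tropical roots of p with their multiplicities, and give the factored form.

hull edge (i=0, c=-8) to (i=1, c=8): slope 16, span 1
hull edge (i=1, c=8) to (i=6, c=7): slope -1/5, span 5
Factored form: p(x) = 7 ⊗ (x ⊕ (-16)) ⊗ (x ⊕ 1/5) ⊗ (x ⊕ 1/5) ⊗ (x ⊕ 1/5) ⊗ (x ⊕ 1/5) ⊗ (x ⊕ 1/5)
Answer: roots = -16 (mult 1), 1/5 (mult 5)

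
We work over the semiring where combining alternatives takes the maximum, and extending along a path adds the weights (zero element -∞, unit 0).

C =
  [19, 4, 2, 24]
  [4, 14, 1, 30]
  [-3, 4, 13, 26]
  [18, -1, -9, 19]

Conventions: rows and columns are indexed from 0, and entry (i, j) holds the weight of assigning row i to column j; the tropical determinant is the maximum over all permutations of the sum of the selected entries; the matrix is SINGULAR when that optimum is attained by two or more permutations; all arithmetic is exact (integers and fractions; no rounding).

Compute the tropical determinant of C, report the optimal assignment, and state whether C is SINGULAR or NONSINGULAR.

σ = (0, 1, 2, 3): 19 + 14 + 13 + 19 = 65
σ = (0, 1, 3, 2): 19 + 14 + 26 + (-9) = 50
σ = (0, 2, 1, 3): 19 + 1 + 4 + 19 = 43
σ = (0, 2, 3, 1): 19 + 1 + 26 + (-1) = 45
σ = (0, 3, 1, 2): 19 + 30 + 4 + (-9) = 44
σ = (0, 3, 2, 1): 19 + 30 + 13 + (-1) = 61
σ = (1, 0, 2, 3): 4 + 4 + 13 + 19 = 40
σ = (1, 0, 3, 2): 4 + 4 + 26 + (-9) = 25
σ = (1, 2, 0, 3): 4 + 1 + (-3) + 19 = 21
σ = (1, 2, 3, 0): 4 + 1 + 26 + 18 = 49
σ = (1, 3, 0, 2): 4 + 30 + (-3) + (-9) = 22
σ = (1, 3, 2, 0): 4 + 30 + 13 + 18 = 65
σ = (2, 0, 1, 3): 2 + 4 + 4 + 19 = 29
σ = (2, 0, 3, 1): 2 + 4 + 26 + (-1) = 31
σ = (2, 1, 0, 3): 2 + 14 + (-3) + 19 = 32
σ = (2, 1, 3, 0): 2 + 14 + 26 + 18 = 60
σ = (2, 3, 0, 1): 2 + 30 + (-3) + (-1) = 28
σ = (2, 3, 1, 0): 2 + 30 + 4 + 18 = 54
σ = (3, 0, 1, 2): 24 + 4 + 4 + (-9) = 23
σ = (3, 0, 2, 1): 24 + 4 + 13 + (-1) = 40
σ = (3, 1, 0, 2): 24 + 14 + (-3) + (-9) = 26
σ = (3, 1, 2, 0): 24 + 14 + 13 + 18 = 69
σ = (3, 2, 0, 1): 24 + 1 + (-3) + (-1) = 21
σ = (3, 2, 1, 0): 24 + 1 + 4 + 18 = 47
Optimal value attained by: σ = (3, 1, 2, 0).
Answer: det⊕(C) = 69; verdict: NONSINGULAR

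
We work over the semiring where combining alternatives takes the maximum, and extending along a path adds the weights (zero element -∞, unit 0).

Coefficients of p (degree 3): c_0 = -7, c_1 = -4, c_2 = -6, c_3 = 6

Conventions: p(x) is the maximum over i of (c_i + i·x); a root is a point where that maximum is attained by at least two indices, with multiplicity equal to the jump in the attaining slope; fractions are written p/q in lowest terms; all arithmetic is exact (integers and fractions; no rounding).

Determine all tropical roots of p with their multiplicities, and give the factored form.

hull edge (i=0, c=-7) to (i=3, c=6): slope 13/3, span 3
Factored form: p(x) = 6 ⊗ (x ⊕ (-13/3)) ⊗ (x ⊕ (-13/3)) ⊗ (x ⊕ (-13/3))
Answer: roots = -13/3 (mult 3)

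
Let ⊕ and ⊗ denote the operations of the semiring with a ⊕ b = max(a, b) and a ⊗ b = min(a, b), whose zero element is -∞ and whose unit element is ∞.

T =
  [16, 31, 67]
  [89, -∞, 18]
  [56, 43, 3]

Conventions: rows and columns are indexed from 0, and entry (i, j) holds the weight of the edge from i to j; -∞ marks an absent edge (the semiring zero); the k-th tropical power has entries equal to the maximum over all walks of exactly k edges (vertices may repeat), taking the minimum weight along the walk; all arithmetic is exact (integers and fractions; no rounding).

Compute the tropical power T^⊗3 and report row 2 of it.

T^⊗2:
  [56, 43, 18]
  [18, 31, 67]
  [43, 31, 56]
T^⊗3:
  [43, 31, 56]
  [56, 43, 18]
  [56, 43, 43]
Answer: row 2 of T^⊗3 = [56, 43, 43]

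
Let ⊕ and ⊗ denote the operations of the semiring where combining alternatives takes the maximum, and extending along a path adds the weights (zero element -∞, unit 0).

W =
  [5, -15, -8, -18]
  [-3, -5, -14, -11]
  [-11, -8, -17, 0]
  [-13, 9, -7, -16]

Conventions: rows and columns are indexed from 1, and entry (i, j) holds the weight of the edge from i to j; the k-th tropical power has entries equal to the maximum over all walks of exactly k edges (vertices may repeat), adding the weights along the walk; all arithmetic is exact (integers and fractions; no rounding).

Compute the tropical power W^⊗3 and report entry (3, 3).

W^⊗2:
  [10, -9, -3, -8]
  [2, -2, -11, -14]
  [-6, 9, -7, -16]
  [6, 4, -5, -2]
W^⊗3:
  [15, 1, 2, -3]
  [7, -5, -6, -11]
  [6, 4, -5, -2]
  [11, 7, -2, -5]
Key observation: the optimum is the walk 3->4->2->3, with weight 0 + 9 + (-14) = -5.
Optimal value attained by: walk 3->4->2->3.
Answer: (W^⊗3)[3][3] = -5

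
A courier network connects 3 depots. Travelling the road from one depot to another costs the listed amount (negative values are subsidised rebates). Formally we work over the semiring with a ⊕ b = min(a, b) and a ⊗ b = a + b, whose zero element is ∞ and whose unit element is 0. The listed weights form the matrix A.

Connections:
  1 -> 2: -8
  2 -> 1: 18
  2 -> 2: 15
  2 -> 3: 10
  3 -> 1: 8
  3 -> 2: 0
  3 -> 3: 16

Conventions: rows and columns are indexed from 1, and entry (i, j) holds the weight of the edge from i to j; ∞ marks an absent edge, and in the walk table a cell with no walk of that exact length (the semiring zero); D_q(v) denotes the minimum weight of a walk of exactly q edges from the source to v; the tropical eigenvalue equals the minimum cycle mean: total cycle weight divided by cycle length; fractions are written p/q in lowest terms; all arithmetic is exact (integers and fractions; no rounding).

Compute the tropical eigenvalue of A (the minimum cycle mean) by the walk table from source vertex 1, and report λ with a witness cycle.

q=0: [0, ∞, ∞]
q=1: [∞, -8, ∞]
q=2: [10, 7, 2]
q=3: [10, 2, 17]
Optimal cycle mean attained by: cycle 1->2->3->1, total (-8) + 10 + 8, length 3.
Answer: λ = 10/3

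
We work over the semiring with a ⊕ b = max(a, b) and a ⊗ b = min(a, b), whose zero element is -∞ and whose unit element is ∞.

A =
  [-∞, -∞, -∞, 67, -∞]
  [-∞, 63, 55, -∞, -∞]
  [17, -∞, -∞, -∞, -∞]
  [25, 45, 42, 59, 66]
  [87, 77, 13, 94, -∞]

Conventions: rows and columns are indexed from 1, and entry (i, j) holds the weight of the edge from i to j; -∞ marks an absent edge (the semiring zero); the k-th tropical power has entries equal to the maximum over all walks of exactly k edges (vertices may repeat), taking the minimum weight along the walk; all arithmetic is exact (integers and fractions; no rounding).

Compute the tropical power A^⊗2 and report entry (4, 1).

A^⊗2:
  [25, 45, 42, 59, 66]
  [17, 63, 55, -∞, -∞]
  [-∞, -∞, -∞, 17, -∞]
  [66, 66, 45, 66, 59]
  [25, 63, 55, 67, 66]
Key observation: the optimum is the walk 4->5->1, with weight 66 min 87 = 66.
Optimal value attained by: walk 4->5->1.
Answer: (A^⊗2)[4][1] = 66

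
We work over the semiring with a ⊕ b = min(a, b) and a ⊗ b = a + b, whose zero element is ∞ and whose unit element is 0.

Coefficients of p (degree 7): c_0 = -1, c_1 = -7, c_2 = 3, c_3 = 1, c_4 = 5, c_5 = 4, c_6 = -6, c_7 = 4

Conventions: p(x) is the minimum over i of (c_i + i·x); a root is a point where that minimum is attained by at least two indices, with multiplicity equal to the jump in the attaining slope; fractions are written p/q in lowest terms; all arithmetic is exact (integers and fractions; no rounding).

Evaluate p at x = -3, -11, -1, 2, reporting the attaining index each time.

p(-3) = min(-1+0·(-3)=-1, -7+1·(-3)=-10, 3+2·(-3)=-3, 1+3·(-3)=-8, 5+4·(-3)=-7, 4+5·(-3)=-11, -6+6·(-3)=-24, 4+7·(-3)=-17) = -24 (attained by i=6)
p(-11) = min(-1+0·(-11)=-1, -7+1·(-11)=-18, 3+2·(-11)=-19, 1+3·(-11)=-32, 5+4·(-11)=-39, 4+5·(-11)=-51, -6+6·(-11)=-72, 4+7·(-11)=-73) = -73 (attained by i=7)
p(-1) = min(-1+0·(-1)=-1, -7+1·(-1)=-8, 3+2·(-1)=1, 1+3·(-1)=-2, 5+4·(-1)=1, 4+5·(-1)=-1, -6+6·(-1)=-12, 4+7·(-1)=-3) = -12 (attained by i=6)
p(2) = min(-1+0·2=-1, -7+1·2=-5, 3+2·2=7, 1+3·2=7, 5+4·2=13, 4+5·2=14, -6+6·2=6, 4+7·2=18) = -5 (attained by i=1)
Answer: p(-3) = -24; p(-11) = -73; p(-1) = -12; p(2) = -5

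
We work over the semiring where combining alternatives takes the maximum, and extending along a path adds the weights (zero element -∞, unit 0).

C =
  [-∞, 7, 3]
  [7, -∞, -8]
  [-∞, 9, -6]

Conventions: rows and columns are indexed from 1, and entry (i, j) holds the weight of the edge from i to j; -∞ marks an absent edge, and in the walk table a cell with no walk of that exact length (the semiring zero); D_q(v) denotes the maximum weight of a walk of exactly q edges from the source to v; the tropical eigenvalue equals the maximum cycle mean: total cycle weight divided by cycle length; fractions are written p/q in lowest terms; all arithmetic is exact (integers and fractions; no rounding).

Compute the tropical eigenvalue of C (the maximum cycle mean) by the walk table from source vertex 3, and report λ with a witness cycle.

q=0: [-∞, -∞, 0]
q=1: [-∞, 9, -6]
q=2: [16, 3, 1]
q=3: [10, 23, 19]
Optimal cycle mean attained by: cycle 1->2->1, total 7 + 7, length 2.
Answer: λ = 7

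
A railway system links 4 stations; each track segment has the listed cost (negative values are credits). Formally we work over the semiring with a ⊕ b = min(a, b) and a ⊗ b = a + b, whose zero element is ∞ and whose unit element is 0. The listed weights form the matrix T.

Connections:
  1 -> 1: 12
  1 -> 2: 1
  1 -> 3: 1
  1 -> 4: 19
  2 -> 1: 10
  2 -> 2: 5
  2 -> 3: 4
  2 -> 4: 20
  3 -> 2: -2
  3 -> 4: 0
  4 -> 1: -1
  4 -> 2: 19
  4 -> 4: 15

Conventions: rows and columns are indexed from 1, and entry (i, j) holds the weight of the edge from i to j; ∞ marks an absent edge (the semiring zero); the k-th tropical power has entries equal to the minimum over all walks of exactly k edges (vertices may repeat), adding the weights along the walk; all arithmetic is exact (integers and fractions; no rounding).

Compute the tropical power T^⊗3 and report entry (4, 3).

T^⊗2:
  [11, -1, 5, 1]
  [15, 2, 9, 4]
  [-1, 3, 2, 15]
  [11, 0, 0, 18]
T^⊗3:
  [0, 3, 3, 5]
  [3, 7, 6, 9]
  [11, 0, 0, 2]
  [10, -2, 4, 0]
Key observation: the optimum is the walk 4->1->2->3, with weight (-1) + 1 + 4 = 4.
Optimal value attained by: walk 4->1->2->3.
Answer: (T^⊗3)[4][3] = 4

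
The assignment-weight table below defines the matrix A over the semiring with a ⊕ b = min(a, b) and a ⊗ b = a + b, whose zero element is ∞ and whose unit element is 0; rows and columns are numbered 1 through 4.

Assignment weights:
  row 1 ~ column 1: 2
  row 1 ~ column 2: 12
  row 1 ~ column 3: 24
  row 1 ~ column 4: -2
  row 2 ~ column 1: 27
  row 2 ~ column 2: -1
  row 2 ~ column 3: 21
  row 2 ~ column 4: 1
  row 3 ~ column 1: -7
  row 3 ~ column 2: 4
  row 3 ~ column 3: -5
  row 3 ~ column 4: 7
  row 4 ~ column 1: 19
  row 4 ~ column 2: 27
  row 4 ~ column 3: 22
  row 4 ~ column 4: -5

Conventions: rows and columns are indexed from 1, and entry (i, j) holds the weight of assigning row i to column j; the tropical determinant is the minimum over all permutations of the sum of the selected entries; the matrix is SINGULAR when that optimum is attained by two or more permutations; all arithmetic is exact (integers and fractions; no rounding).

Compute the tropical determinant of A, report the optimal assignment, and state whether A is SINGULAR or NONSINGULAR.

σ = (1, 2, 3, 4): 2 + (-1) + (-5) + (-5) = -9
σ = (1, 2, 4, 3): 2 + (-1) + 7 + 22 = 30
σ = (1, 3, 2, 4): 2 + 21 + 4 + (-5) = 22
σ = (1, 3, 4, 2): 2 + 21 + 7 + 27 = 57
σ = (1, 4, 2, 3): 2 + 1 + 4 + 22 = 29
σ = (1, 4, 3, 2): 2 + 1 + (-5) + 27 = 25
σ = (2, 1, 3, 4): 12 + 27 + (-5) + (-5) = 29
σ = (2, 1, 4, 3): 12 + 27 + 7 + 22 = 68
σ = (2, 3, 1, 4): 12 + 21 + (-7) + (-5) = 21
σ = (2, 3, 4, 1): 12 + 21 + 7 + 19 = 59
σ = (2, 4, 1, 3): 12 + 1 + (-7) + 22 = 28
σ = (2, 4, 3, 1): 12 + 1 + (-5) + 19 = 27
σ = (3, 1, 2, 4): 24 + 27 + 4 + (-5) = 50
σ = (3, 1, 4, 2): 24 + 27 + 7 + 27 = 85
σ = (3, 2, 1, 4): 24 + (-1) + (-7) + (-5) = 11
σ = (3, 2, 4, 1): 24 + (-1) + 7 + 19 = 49
σ = (3, 4, 1, 2): 24 + 1 + (-7) + 27 = 45
σ = (3, 4, 2, 1): 24 + 1 + 4 + 19 = 48
σ = (4, 1, 2, 3): (-2) + 27 + 4 + 22 = 51
σ = (4, 1, 3, 2): (-2) + 27 + (-5) + 27 = 47
σ = (4, 2, 1, 3): (-2) + (-1) + (-7) + 22 = 12
σ = (4, 2, 3, 1): (-2) + (-1) + (-5) + 19 = 11
σ = (4, 3, 1, 2): (-2) + 21 + (-7) + 27 = 39
σ = (4, 3, 2, 1): (-2) + 21 + 4 + 19 = 42
Optimal value attained by: σ = (1, 2, 3, 4).
Answer: det⊕(A) = -9; verdict: NONSINGULAR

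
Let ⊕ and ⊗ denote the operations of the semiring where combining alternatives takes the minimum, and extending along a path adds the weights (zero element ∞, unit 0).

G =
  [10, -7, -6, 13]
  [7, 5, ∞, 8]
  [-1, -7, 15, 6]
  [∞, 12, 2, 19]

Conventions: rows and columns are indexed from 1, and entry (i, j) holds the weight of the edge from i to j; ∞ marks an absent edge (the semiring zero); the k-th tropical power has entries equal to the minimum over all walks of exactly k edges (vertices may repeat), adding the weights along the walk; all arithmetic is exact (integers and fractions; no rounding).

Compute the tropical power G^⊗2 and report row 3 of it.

G^⊗2:
  [-7, -13, 4, 0]
  [12, 0, 1, 13]
  [0, -8, -7, 1]
  [1, -5, 17, 8]
Answer: row 3 of G^⊗2 = [0, -8, -7, 1]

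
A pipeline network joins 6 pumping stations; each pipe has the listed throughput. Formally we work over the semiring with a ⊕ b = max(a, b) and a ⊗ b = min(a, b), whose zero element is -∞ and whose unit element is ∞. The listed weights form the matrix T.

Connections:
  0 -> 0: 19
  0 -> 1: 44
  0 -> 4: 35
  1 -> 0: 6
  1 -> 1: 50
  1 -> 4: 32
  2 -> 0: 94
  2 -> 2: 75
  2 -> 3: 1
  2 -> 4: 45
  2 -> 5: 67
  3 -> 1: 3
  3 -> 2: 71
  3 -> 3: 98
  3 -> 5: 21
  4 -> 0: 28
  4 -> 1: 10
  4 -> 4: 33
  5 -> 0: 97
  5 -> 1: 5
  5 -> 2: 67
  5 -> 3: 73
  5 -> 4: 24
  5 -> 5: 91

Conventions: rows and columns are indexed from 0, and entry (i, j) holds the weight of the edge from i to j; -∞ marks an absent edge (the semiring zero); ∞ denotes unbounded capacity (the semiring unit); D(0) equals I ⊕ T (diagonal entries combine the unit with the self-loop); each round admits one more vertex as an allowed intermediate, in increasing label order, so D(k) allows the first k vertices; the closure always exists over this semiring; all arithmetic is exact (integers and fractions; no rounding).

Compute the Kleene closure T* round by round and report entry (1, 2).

D(0):
  [∞, 44, -∞, -∞, 35, -∞]
  [6, ∞, -∞, -∞, 32, -∞]
  [94, -∞, ∞, 1, 45, 67]
  [-∞, 3, 71, ∞, -∞, 21]
  [28, 10, -∞, -∞, ∞, -∞]
  [97, 5, 67, 73, 24, ∞]
D(1):
  [∞, 44, -∞, -∞, 35, -∞]
  [6, ∞, -∞, -∞, 32, -∞]
  [94, 44, ∞, 1, 45, 67]
  [-∞, 3, 71, ∞, -∞, 21]
  [28, 28, -∞, -∞, ∞, -∞]
  [97, 44, 67, 73, 35, ∞]
D(2):
  [∞, 44, -∞, -∞, 35, -∞]
  [6, ∞, -∞, -∞, 32, -∞]
  [94, 44, ∞, 1, 45, 67]
  [3, 3, 71, ∞, 3, 21]
  [28, 28, -∞, -∞, ∞, -∞]
  [97, 44, 67, 73, 35, ∞]
D(3):
  [∞, 44, -∞, -∞, 35, -∞]
  [6, ∞, -∞, -∞, 32, -∞]
  [94, 44, ∞, 1, 45, 67]
  [71, 44, 71, ∞, 45, 67]
  [28, 28, -∞, -∞, ∞, -∞]
  [97, 44, 67, 73, 45, ∞]
D(4):
  [∞, 44, -∞, -∞, 35, -∞]
  [6, ∞, -∞, -∞, 32, -∞]
  [94, 44, ∞, 1, 45, 67]
  [71, 44, 71, ∞, 45, 67]
  [28, 28, -∞, -∞, ∞, -∞]
  [97, 44, 71, 73, 45, ∞]
D(5):
  [∞, 44, -∞, -∞, 35, -∞]
  [28, ∞, -∞, -∞, 32, -∞]
  [94, 44, ∞, 1, 45, 67]
  [71, 44, 71, ∞, 45, 67]
  [28, 28, -∞, -∞, ∞, -∞]
  [97, 44, 71, 73, 45, ∞]
D(6):
  [∞, 44, -∞, -∞, 35, -∞]
  [28, ∞, -∞, -∞, 32, -∞]
  [94, 44, ∞, 67, 45, 67]
  [71, 44, 71, ∞, 45, 67]
  [28, 28, -∞, -∞, ∞, -∞]
  [97, 44, 71, 73, 45, ∞]
Answer: T*[1][2] = -∞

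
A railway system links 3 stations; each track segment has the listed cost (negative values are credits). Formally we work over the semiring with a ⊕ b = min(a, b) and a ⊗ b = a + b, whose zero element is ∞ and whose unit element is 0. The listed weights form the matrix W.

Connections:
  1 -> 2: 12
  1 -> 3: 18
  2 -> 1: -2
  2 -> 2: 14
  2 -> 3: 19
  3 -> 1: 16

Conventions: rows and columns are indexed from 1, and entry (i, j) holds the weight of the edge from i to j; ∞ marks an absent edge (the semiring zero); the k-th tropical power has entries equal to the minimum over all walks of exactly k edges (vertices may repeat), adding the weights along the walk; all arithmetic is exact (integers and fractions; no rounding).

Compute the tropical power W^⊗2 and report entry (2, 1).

W^⊗2:
  [10, 26, 31]
  [12, 10, 16]
  [∞, 28, 34]
Key observation: the optimum is the walk 2->2->1, with weight 14 + (-2) = 12.
Optimal value attained by: walk 2->2->1.
Answer: (W^⊗2)[2][1] = 12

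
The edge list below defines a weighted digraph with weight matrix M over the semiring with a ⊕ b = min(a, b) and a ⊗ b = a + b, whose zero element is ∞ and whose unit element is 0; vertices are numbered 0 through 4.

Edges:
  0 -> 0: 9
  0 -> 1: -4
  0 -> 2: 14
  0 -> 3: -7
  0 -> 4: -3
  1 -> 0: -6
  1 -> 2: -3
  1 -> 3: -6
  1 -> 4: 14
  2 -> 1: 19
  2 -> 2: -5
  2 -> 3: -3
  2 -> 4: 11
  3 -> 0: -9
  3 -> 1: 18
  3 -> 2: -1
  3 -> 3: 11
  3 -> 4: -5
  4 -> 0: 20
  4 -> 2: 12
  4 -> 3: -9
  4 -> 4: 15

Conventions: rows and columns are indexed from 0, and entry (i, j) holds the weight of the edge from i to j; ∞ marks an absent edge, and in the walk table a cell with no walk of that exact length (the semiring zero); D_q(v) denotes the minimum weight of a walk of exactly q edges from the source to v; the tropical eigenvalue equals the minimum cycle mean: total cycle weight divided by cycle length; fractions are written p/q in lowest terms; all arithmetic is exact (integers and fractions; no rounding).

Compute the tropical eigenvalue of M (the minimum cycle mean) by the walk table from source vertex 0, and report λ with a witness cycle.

q=0: [0, ∞, ∞, ∞, ∞]
q=1: [9, -4, 14, -7, -3]
q=2: [-16, 5, -8, -12, -12]
q=3: [-21, -20, -13, -23, -19]
q=4: [-32, -25, -24, -28, -28]
q=5: [-37, -36, -29, -39, -35]
Optimal cycle mean attained by: cycle 0->3->0, total (-7) + (-9), length 2.
Answer: λ = -8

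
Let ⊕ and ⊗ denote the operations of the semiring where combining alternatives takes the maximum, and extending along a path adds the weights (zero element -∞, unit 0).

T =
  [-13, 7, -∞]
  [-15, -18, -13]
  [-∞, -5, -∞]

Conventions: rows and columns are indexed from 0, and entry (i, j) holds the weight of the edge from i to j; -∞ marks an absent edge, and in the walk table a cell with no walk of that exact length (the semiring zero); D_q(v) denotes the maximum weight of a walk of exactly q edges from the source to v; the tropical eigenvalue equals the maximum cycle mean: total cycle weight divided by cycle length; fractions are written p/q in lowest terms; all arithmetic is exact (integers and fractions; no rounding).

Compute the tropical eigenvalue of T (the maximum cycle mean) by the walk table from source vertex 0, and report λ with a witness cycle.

q=0: [0, -∞, -∞]
q=1: [-13, 7, -∞]
q=2: [-8, -6, -6]
q=3: [-21, -1, -19]
Optimal cycle mean attained by: cycle 0->1->0, total 7 + (-15), length 2.
Answer: λ = -4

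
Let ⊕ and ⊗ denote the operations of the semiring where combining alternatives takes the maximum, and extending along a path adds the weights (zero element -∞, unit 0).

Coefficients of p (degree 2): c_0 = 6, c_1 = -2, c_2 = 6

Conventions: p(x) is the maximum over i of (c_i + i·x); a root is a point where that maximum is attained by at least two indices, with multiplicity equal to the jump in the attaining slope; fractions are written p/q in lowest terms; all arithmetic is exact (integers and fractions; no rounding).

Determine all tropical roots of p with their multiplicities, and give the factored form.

hull edge (i=0, c=6) to (i=2, c=6): slope 0, span 2
Factored form: p(x) = 6 ⊗ (x ⊕ 0) ⊗ (x ⊕ 0)
Answer: roots = 0 (mult 2)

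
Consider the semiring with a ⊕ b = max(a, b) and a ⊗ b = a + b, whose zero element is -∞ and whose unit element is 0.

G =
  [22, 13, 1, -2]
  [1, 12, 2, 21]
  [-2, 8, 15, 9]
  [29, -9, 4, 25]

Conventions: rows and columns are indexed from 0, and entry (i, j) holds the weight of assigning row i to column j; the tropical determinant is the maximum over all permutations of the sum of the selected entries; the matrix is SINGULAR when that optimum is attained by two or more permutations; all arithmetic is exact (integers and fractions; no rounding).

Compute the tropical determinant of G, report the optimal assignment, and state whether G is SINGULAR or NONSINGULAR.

σ = (0, 1, 2, 3): 22 + 12 + 15 + 25 = 74
σ = (0, 1, 3, 2): 22 + 12 + 9 + 4 = 47
σ = (0, 2, 1, 3): 22 + 2 + 8 + 25 = 57
σ = (0, 2, 3, 1): 22 + 2 + 9 + (-9) = 24
σ = (0, 3, 1, 2): 22 + 21 + 8 + 4 = 55
σ = (0, 3, 2, 1): 22 + 21 + 15 + (-9) = 49
σ = (1, 0, 2, 3): 13 + 1 + 15 + 25 = 54
σ = (1, 0, 3, 2): 13 + 1 + 9 + 4 = 27
σ = (1, 2, 0, 3): 13 + 2 + (-2) + 25 = 38
σ = (1, 2, 3, 0): 13 + 2 + 9 + 29 = 53
σ = (1, 3, 0, 2): 13 + 21 + (-2) + 4 = 36
σ = (1, 3, 2, 0): 13 + 21 + 15 + 29 = 78
σ = (2, 0, 1, 3): 1 + 1 + 8 + 25 = 35
σ = (2, 0, 3, 1): 1 + 1 + 9 + (-9) = 2
σ = (2, 1, 0, 3): 1 + 12 + (-2) + 25 = 36
σ = (2, 1, 3, 0): 1 + 12 + 9 + 29 = 51
σ = (2, 3, 0, 1): 1 + 21 + (-2) + (-9) = 11
σ = (2, 3, 1, 0): 1 + 21 + 8 + 29 = 59
σ = (3, 0, 1, 2): (-2) + 1 + 8 + 4 = 11
σ = (3, 0, 2, 1): (-2) + 1 + 15 + (-9) = 5
σ = (3, 1, 0, 2): (-2) + 12 + (-2) + 4 = 12
σ = (3, 1, 2, 0): (-2) + 12 + 15 + 29 = 54
σ = (3, 2, 0, 1): (-2) + 2 + (-2) + (-9) = -11
σ = (3, 2, 1, 0): (-2) + 2 + 8 + 29 = 37
Optimal value attained by: σ = (1, 3, 2, 0).
Answer: det⊕(G) = 78; verdict: NONSINGULAR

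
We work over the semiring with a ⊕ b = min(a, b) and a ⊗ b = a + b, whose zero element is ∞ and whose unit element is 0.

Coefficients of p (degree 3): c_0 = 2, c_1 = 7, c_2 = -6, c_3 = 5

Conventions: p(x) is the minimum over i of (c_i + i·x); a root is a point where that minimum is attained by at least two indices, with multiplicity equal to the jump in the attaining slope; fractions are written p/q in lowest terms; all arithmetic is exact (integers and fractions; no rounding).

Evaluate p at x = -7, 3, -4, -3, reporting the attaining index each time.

p(-7) = min(2+0·(-7)=2, 7+1·(-7)=0, -6+2·(-7)=-20, 5+3·(-7)=-16) = -20 (attained by i=2)
p(3) = min(2+0·3=2, 7+1·3=10, -6+2·3=0, 5+3·3=14) = 0 (attained by i=2)
p(-4) = min(2+0·(-4)=2, 7+1·(-4)=3, -6+2·(-4)=-14, 5+3·(-4)=-7) = -14 (attained by i=2)
p(-3) = min(2+0·(-3)=2, 7+1·(-3)=4, -6+2·(-3)=-12, 5+3·(-3)=-4) = -12 (attained by i=2)
Answer: p(-7) = -20; p(3) = 0; p(-4) = -14; p(-3) = -12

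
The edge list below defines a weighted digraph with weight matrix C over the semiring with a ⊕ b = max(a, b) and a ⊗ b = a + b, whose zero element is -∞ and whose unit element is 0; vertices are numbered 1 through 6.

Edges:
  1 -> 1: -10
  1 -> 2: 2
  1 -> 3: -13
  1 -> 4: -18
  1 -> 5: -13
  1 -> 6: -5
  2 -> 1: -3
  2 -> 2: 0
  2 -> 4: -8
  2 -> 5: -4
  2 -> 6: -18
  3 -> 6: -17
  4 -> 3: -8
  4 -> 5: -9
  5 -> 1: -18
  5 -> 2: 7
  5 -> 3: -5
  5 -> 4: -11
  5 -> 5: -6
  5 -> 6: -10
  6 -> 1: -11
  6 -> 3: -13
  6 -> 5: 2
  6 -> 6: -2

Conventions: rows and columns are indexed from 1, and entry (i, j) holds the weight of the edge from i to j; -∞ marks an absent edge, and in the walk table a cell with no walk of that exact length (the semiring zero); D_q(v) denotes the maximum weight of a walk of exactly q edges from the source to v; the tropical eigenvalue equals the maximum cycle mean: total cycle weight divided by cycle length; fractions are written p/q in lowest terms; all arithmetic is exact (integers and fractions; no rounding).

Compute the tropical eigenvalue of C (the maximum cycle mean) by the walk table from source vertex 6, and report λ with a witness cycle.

q=0: [-∞, -∞, -∞, -∞, -∞, 0]
q=1: [-11, -∞, -13, -∞, 2, -2]
q=2: [-13, 9, -3, -9, 0, -4]
q=3: [6, 9, -5, 1, 5, -6]
q=4: [6, 12, 0, 1, 5, 1]
q=5: [9, 12, 0, 4, 8, 1]
q=6: [9, 15, 3, 4, 8, 4]
Optimal cycle mean attained by: cycle 2->5->2, total (-4) + 7, length 2.
Answer: λ = 3/2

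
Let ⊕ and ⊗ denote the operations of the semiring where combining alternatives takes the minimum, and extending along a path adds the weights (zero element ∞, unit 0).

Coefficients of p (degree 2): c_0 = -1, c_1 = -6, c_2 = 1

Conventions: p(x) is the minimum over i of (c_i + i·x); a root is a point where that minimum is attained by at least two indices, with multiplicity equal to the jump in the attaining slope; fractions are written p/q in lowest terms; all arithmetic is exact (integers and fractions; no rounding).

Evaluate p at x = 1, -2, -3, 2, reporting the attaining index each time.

p(1) = min(-1+0·1=-1, -6+1·1=-5, 1+2·1=3) = -5 (attained by i=1)
p(-2) = min(-1+0·(-2)=-1, -6+1·(-2)=-8, 1+2·(-2)=-3) = -8 (attained by i=1)
p(-3) = min(-1+0·(-3)=-1, -6+1·(-3)=-9, 1+2·(-3)=-5) = -9 (attained by i=1)
p(2) = min(-1+0·2=-1, -6+1·2=-4, 1+2·2=5) = -4 (attained by i=1)
Answer: p(1) = -5; p(-2) = -8; p(-3) = -9; p(2) = -4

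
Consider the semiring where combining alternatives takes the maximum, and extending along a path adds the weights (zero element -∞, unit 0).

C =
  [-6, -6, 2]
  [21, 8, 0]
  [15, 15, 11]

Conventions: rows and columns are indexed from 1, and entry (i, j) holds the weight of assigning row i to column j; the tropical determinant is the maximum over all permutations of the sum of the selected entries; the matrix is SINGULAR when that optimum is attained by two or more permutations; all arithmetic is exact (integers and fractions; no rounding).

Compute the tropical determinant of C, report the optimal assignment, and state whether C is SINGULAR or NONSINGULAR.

σ = (1, 2, 3): (-6) + 8 + 11 = 13
σ = (1, 3, 2): (-6) + 0 + 15 = 9
σ = (2, 1, 3): (-6) + 21 + 11 = 26
σ = (2, 3, 1): (-6) + 0 + 15 = 9
σ = (3, 1, 2): 2 + 21 + 15 = 38
σ = (3, 2, 1): 2 + 8 + 15 = 25
Optimal value attained by: σ = (3, 1, 2).
Answer: det⊕(C) = 38; verdict: NONSINGULAR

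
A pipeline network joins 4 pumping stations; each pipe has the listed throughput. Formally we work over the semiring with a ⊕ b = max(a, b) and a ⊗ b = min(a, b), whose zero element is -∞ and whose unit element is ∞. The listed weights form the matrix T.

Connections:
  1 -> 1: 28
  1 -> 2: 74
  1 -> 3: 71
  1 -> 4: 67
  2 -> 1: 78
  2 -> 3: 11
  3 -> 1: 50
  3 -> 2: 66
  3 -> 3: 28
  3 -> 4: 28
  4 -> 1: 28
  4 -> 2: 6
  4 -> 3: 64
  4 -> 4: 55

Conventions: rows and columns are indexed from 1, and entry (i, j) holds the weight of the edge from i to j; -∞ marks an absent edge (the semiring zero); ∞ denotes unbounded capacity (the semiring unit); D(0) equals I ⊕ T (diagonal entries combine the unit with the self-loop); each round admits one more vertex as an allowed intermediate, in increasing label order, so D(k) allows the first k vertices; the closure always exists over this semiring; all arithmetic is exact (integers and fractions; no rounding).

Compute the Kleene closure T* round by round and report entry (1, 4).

D(0):
  [∞, 74, 71, 67]
  [78, ∞, 11, -∞]
  [50, 66, ∞, 28]
  [28, 6, 64, ∞]
D(1):
  [∞, 74, 71, 67]
  [78, ∞, 71, 67]
  [50, 66, ∞, 50]
  [28, 28, 64, ∞]
D(2):
  [∞, 74, 71, 67]
  [78, ∞, 71, 67]
  [66, 66, ∞, 66]
  [28, 28, 64, ∞]
D(3):
  [∞, 74, 71, 67]
  [78, ∞, 71, 67]
  [66, 66, ∞, 66]
  [64, 64, 64, ∞]
D(4):
  [∞, 74, 71, 67]
  [78, ∞, 71, 67]
  [66, 66, ∞, 66]
  [64, 64, 64, ∞]
Answer: T*[1][4] = 67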